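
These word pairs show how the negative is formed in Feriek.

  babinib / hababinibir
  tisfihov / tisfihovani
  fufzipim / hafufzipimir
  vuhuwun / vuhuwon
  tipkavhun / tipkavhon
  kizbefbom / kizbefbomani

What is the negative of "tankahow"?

"tankahow" has last vowel 'o'. The stems whose last vowel is 'o' (kizbefbom → kizbefbomani, tisfihov → tisfihovani) add -ani.
So tankahow → tankahowani.

tankahowani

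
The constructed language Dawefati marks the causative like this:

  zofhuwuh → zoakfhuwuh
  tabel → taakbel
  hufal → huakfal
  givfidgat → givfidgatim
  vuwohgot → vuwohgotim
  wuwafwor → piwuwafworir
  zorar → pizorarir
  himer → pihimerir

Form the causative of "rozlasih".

roakzlasih

zorar and givfidgat both have last vowel 'a' yet inflect differently (pizorarir, givfidgatim), so the last vowel is not what conditions the rule; the final letter is.
"rozlasih" ends in -h. The one such stem in the data (zofhuwuh → zoakfhuwuh) inserts -ak- after the first vowel (as do hufal, tabel), so the same rule applies.
The other patterns: stems ending in -r add pi- … -ir around the stem; stems ending in -t add -im.
So rozlasih → roakzlasih.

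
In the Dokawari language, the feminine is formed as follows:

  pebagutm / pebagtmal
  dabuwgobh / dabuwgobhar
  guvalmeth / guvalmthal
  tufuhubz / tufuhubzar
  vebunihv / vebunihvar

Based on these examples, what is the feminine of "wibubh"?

wibubhar

"wibubh" has second-to-last letter 'b'. The stems whose second-to-last letter is 'b' (tufuhubz → tufuhubzar, dabuwgobh → dabuwgobhar) add -ar.
So wibubh → wibubhar.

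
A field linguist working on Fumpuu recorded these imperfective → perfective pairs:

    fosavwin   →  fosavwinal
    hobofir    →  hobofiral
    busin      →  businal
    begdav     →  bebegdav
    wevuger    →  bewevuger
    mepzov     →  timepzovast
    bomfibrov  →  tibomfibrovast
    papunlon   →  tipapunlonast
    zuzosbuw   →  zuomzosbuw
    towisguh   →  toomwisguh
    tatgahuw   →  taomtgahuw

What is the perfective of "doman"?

bedoman

"doman" has last vowel 'a'. The one such stem in the data (begdav → bebegdav) adds the prefix be-, so the same rule applies.
So doman → bedoman.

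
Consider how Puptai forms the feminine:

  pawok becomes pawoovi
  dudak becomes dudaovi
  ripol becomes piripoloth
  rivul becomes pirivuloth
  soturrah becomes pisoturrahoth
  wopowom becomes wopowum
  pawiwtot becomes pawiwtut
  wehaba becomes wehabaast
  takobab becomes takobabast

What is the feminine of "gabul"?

"gabul" ends in -l. The stems ending in -l (ripol → piripoloth, rivul → pirivuloth) add pi- … -oth around the stem.
So gabul → pigabuloth.

pigabuloth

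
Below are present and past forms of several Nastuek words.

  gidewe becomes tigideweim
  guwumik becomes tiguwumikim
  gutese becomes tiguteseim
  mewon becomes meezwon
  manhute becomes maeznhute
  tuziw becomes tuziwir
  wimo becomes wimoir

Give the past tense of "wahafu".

gidewe and manhute both end in -e yet inflect differently (tigideweim, maeznhute), so the final letter is not what conditions the rule; the first letter is.
"wahafu" begins with w-. The one such stem in the data (wimo → wimoir) adds -ir, so the same rule applies.
The other patterns: stems beginning with g- add ti- … -im around the stem; stems beginning with m- insert -ez- after the first vowel.
So wahafu → wahafuir.

wahafuir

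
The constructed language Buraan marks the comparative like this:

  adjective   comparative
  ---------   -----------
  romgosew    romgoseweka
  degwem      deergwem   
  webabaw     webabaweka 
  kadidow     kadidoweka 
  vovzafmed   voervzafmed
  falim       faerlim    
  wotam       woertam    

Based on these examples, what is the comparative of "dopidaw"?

dopidaweka

romgosew and degwem both have last vowel 'e' yet inflect differently (romgoseweka, deergwem), so the last vowel is not what conditions the rule; the final letter is.
"dopidaw" ends in -w. The stems ending in -w (webabaw → webabaweka, kadidow → kadidoweka, romgosew → romgoseweka) add -eka.
The other pattern: stems ending in -d or -m insert -er- after the first vowel.
So dopidaw → dopidaweka.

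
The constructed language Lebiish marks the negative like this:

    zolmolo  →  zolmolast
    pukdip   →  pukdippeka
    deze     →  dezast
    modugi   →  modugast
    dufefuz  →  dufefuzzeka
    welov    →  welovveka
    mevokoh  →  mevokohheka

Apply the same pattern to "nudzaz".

nudzazzeka

"nudzaz" ends in a consonant. The stems ending in a consonant (pukdip → pukdippeka, welov → welovveka, dufefuz → dufefuzzeka) double the final consonant and add -eka.
So nudzaz → nudzazzeka.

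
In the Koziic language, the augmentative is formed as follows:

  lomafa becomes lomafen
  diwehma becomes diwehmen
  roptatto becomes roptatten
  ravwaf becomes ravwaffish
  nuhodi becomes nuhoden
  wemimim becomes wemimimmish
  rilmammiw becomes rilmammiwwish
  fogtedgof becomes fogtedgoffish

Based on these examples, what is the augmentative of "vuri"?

lomafa and ravwaf both have last vowel 'a' yet inflect differently (lomafen, ravwaffish), so the last vowel is not what conditions the rule; whether the stem ends in a vowel or a consonant is.
"vuri" ends in a vowel. The stems ending in a vowel (nuhodi → nuhoden, lomafa → lomafen, diwehma → diwehmen) drop the final letter and add -en.
The other pattern: stems ending in a consonant double the final consonant and add -ish.
So vuri → vuren.

vuren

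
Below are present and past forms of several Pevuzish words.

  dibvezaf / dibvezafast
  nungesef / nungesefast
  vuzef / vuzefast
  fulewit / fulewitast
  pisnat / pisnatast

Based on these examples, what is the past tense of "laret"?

Every pair shown (dibvezaf → dibvezafast, nungesef → nungesefast, vuzef → vuzefast, …) follows the same rule: add -ast.
So laret → laretast.

laretast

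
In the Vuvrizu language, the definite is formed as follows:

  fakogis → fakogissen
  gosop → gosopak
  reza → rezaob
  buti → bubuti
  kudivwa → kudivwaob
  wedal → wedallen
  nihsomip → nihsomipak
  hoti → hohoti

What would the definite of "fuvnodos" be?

fakogis and nihsomip both have last vowel 'i' yet inflect differently (fakogissen, nihsomipak), so the last vowel is not what conditions the rule; the final letter is.
"fuvnodos" ends in -s. The one such stem in the data (fakogis → fakogissen) doubles the final consonant and adds -en (as does wedal), so the same rule applies.
So fuvnodos → fuvnodossen.

fuvnodossen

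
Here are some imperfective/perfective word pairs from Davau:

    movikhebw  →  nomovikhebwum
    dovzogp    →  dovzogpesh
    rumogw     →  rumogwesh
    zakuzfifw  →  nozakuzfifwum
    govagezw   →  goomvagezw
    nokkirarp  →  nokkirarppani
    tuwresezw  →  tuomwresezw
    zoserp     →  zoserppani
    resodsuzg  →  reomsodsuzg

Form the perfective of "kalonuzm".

dovzogp and nokkirarp both end in -p yet inflect differently (dovzogpesh, nokkirarppani), so the final letter is not what conditions the rule; the second-to-last letter is.
"kalonuzm" has second-to-last letter 'z'. The stems whose second-to-last letter is 'z' (govagezw → goomvagezw, tuwresezw → tuomwresezw, resodsuzg → reomsodsuzg) insert -om- after the first vowel.
The other patterns: stems whose second-to-last letter is 'g' add -esh; stems whose second-to-last letter is 'r' double the final consonant and add -ani; stems whose second-to-last letter is 'b' or 'f' add no- … -um around the stem.
So kalonuzm → kaomlonuzm.

kaomlonuzm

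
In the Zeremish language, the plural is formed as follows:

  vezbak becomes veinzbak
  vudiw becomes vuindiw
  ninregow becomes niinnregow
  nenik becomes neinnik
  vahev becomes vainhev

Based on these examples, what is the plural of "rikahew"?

riinkahew

Every pair shown (vezbak → veinzbak, vudiw → vuindiw, ninregow → niinnregow, …) follows the same rule: insert -in- after the first vowel.
So rikahew → riinkahew.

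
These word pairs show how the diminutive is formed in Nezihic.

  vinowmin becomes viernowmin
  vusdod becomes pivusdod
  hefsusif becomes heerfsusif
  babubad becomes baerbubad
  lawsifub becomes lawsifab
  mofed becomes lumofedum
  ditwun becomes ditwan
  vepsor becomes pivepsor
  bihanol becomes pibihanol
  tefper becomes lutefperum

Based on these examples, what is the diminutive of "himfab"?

hiermfab

tefper and vepsor both end in -r yet inflect differently (lutefperum, pivepsor), so the final letter is not what conditions the rule; the last vowel is.
"himfab" has last vowel 'a'. The one such stem in the data (babubad → baerbubad) inserts -er- after the first vowel (as do hefsusif, vinowmin), so the same rule applies.
So himfab → hiermfab.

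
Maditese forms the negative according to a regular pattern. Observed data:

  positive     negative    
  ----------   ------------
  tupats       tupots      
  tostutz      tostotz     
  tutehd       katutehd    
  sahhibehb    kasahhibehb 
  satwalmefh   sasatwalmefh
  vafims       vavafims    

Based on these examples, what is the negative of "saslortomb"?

sasaslortomb

tupats and vafims both end in -s yet inflect differently (tupots, vavafims), so the final letter is not what conditions the rule; the second-to-last letter is.
"saslortomb" has second-to-last letter 'm'. The one such stem in the data (vafims → vavafims) repeats the first consonant+vowel as a prefix (as does satwalmefh), so the same rule applies.
The other patterns: stems whose second-to-last letter is 't' change the last vowel to 'o'; stems whose second-to-last letter is 'h' add the prefix ka-.
So saslortomb → sasaslortomb.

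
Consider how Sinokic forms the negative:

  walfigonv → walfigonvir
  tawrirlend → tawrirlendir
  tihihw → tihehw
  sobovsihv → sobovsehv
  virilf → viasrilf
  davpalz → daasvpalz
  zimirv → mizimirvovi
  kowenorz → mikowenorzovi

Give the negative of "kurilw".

walfigonv and sobovsihv both end in -v yet inflect differently (walfigonvir, sobovsehv), so the final letter is not what conditions the rule; the second-to-last letter is.
"kurilw" has second-to-last letter 'l'. The stems whose second-to-last letter is 'l' (virilf → viasrilf, davpalz → daasvpalz) insert -as- after the first vowel.
So kurilw → kuasrilw.

kuasrilw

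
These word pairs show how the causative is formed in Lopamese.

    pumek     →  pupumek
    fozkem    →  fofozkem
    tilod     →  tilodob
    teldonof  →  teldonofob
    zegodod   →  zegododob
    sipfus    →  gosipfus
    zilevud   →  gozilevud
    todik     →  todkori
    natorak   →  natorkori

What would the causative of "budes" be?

tilod and zilevud both end in -d yet inflect differently (tilodob, gozilevud), so the final letter is not what conditions the rule; the last vowel is.
"budes" has last vowel 'e'. The stems whose last vowel is 'e' (pumek → pupumek, fozkem → fofozkem) repeat the first consonant+vowel as a prefix.
So budes → bubudes.

bubudes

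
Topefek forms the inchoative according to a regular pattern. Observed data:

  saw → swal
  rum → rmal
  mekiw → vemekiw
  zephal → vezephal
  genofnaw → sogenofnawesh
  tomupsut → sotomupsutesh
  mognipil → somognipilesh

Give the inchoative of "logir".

"logir" has 2 vowels. The stems with 2 vowels (mekiw → vemekiw, zephal → vezephal) add the prefix ve-.
The other patterns: stems with 1 vowel delete the last vowel and add -al; stems with 3 vowels add so- … -esh around the stem.
So logir → velogir.

velogir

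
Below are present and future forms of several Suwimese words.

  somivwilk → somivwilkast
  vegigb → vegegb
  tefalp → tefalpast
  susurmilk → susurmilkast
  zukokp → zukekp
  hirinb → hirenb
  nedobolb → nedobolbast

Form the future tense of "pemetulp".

pemetulpast

nedobolb and hirinb both end in -b yet inflect differently (nedobolbast, hirenb), so the final letter is not what conditions the rule; the second-to-last letter is.
"pemetulp" has second-to-last letter 'l'. The stems whose second-to-last letter is 'l' (somivwilk → somivwilkast, nedobolb → nedobolbast, tefalp → tefalpast) add -ast.
So pemetulp → pemetulpast.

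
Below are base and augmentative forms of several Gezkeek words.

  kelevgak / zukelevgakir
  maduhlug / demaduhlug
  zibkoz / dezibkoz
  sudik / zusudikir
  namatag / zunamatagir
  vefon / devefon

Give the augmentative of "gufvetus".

namatag and maduhlug both end in -g yet inflect differently (zunamatagir, demaduhlug), so the final letter is not what conditions the rule; the last vowel is.
"gufvetus" has last vowel 'u'. The one such stem in the data (maduhlug → demaduhlug) adds the prefix de-, so the same rule applies.
The other pattern: stems whose last vowel is 'a' or 'i' add zu- … -ir around the stem.
So gufvetus → degufvetus.

degufvetus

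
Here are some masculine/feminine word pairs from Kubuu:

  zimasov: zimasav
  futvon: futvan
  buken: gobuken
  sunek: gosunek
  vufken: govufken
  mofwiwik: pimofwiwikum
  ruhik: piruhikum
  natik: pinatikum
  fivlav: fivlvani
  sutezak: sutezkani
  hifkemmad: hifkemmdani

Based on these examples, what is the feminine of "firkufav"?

firkufvani

"firkufav" has last vowel 'a'. The stems whose last vowel is 'a' (fivlav → fivlvani, sutezak → sutezkani, hifkemmad → hifkemmdani) delete the last vowel and add -ani.
So firkufav → firkufvani.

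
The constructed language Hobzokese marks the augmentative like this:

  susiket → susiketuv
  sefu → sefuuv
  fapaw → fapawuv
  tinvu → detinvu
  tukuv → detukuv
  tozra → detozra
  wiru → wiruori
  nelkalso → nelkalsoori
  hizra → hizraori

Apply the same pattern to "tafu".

detafu

"tafu" begins with t-. The stems beginning with t- (tinvu → detinvu, tukuv → detukuv, tozra → detozra) add the prefix de-.
So tafu → detafu.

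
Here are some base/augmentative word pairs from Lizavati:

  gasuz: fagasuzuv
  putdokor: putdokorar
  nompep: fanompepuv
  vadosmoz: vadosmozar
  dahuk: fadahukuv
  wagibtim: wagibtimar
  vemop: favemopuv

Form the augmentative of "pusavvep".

vadosmoz and gasuz both end in -z yet inflect differently (vadosmozar, fagasuzuv), so the final letter is not what conditions the rule; the number of vowels is.
"pusavvep" has 3 vowels. The stems with 3 vowels (putdokor → putdokorar, wagibtim → wagibtimar, vadosmoz → vadosmozar) add -ar.
The other pattern: stems with 2 vowels add fa- … -uv around the stem.
So pusavvep → pusavvepar.

pusavvepar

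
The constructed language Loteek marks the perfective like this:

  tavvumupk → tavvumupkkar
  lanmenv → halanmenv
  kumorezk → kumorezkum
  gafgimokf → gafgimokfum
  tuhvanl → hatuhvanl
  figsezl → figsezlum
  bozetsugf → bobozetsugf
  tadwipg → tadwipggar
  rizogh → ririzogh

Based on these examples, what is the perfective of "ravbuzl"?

"ravbuzl" has second-to-last letter 'z'. The stems whose second-to-last letter is 'z' (figsezl → figsezlum, kumorezk → kumorezkum) add -um.
The other patterns: stems whose second-to-last letter is 'n' add the prefix ha-; stems whose second-to-last letter is 'g' repeat the first consonant+vowel as a prefix; stems whose second-to-last letter is 'p' double the final consonant and add -ar.
So ravbuzl → ravbuzlum.

ravbuzlum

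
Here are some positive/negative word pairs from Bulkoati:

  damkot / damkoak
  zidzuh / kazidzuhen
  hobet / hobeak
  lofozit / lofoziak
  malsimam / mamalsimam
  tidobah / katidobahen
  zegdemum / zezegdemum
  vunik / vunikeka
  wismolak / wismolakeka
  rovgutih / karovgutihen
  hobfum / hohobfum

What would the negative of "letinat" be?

letinaak

zidzuh and zegdemum both have last vowel 'u' yet inflect differently (kazidzuhen, zezegdemum), so the last vowel is not what conditions the rule; the final letter is.
"letinat" ends in -t. The stems ending in -t (hobet → hobeak, damkot → damkoak, lofozit → lofoziak) drop the final letter and add -ak.
The other patterns: stems ending in -h add ka- … -en around the stem; stems ending in -m repeat the first consonant+vowel as a prefix; stems ending in -k add -eka.
So letinat → letinaak.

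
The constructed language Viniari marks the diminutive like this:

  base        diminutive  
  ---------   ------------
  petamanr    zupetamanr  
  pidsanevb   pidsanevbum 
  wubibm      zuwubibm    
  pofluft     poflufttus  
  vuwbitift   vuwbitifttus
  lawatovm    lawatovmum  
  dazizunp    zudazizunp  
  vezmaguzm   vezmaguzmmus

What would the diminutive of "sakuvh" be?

sakuvhum

wubibm and lawatovm both end in -m yet inflect differently (zuwubibm, lawatovmum), so the final letter is not what conditions the rule; the second-to-last letter is.
"sakuvh" has second-to-last letter 'v'. The stems whose second-to-last letter is 'v' (lawatovm → lawatovmum, pidsanevb → pidsanevbum) add -um.
So sakuvh → sakuvhum.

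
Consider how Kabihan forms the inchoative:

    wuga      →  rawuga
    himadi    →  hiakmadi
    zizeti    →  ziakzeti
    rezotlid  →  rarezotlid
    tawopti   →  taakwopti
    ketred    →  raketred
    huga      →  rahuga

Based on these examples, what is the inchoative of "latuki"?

tawopti and rezotlid both have last vowel 'i' yet inflect differently (taakwopti, rarezotlid), so the last vowel is not what conditions the rule; the final letter is.
"latuki" ends in -i. The stems ending in -i (tawopti → taakwopti, zizeti → ziakzeti, himadi → hiakmadi) insert -ak- after the first vowel.
The other pattern: stems ending in -a or -d add the prefix ra-.
So latuki → laaktuki.

laaktuki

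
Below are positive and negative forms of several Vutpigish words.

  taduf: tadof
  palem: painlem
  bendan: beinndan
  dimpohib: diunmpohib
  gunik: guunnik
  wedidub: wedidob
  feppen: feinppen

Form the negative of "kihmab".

kiinhmab

wedidub and dimpohib both end in -b yet inflect differently (wedidob, diunmpohib), so the final letter is not what conditions the rule; the last vowel is.
"kihmab" has last vowel 'a'. The one such stem in the data (bendan → beinndan) inserts -in- after the first vowel (as do feppen, palem), so the same rule applies.
The other patterns: stems whose last vowel is 'u' change the last vowel to 'o'; stems whose last vowel is 'i' insert -un- after the first vowel.
So kihmab → kiinhmab.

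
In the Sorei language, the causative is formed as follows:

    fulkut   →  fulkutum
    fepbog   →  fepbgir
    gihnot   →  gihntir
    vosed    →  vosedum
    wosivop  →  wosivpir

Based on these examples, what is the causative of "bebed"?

bebedum

gihnot and fulkut both end in -t yet inflect differently (gihntir, fulkutum), so the final letter is not what conditions the rule; the last vowel is.
"bebed" has last vowel 'e'. The one such stem in the data (vosed → vosedum) adds -um, so the same rule applies.
So bebed → bebedum.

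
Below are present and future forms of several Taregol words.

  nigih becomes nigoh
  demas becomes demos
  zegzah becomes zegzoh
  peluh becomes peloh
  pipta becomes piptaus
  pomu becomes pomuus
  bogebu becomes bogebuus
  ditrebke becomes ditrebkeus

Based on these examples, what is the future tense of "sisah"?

demas and pipta both have last vowel 'a' yet inflect differently (demos, piptaus), so the last vowel is not what conditions the rule; whether the stem ends in a vowel or a consonant is.
"sisah" ends in a consonant. The stems ending in a consonant (nigih → nigoh, demas → demos, zegzah → zegzoh) change the last vowel to 'o'.
So sisah → sisoh.

sisoh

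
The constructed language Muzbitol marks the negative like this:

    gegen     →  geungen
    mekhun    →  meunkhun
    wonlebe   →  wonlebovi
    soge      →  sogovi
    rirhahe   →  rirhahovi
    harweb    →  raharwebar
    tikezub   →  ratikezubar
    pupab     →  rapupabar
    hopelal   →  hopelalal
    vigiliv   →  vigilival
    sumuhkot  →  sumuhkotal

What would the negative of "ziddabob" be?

"ziddabob" ends in -b. The stems ending in -b (harweb → raharwebar, tikezub → ratikezubar, pupab → rapupabar) add ra- … -ar around the stem.
The other patterns: stems ending in -n insert -un- after the first vowel; stems ending in -e drop the final letter and add -ovi; stems ending in -l, -t or -v add -al.
So ziddabob → raziddabobar.

raziddabobar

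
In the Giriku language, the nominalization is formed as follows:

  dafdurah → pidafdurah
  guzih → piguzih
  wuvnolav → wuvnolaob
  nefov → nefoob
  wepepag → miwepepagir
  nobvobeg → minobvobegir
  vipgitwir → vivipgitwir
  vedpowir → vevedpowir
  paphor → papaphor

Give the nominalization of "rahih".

pirahih

dafdurah and wuvnolav both have last vowel 'a' yet inflect differently (pidafdurah, wuvnolaob), so the last vowel is not what conditions the rule; the final letter is.
"rahih" ends in -h. The stems ending in -h (dafdurah → pidafdurah, guzih → piguzih) add the prefix pi-.
The other patterns: stems ending in -v drop the final letter and add -ob; stems ending in -g add mi- … -ir around the stem; stems ending in -r repeat the first consonant+vowel as a prefix.
So rahih → pirahih.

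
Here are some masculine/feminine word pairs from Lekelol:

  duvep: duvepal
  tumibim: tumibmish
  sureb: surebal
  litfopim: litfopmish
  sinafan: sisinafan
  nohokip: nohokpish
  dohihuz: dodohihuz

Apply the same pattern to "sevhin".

sevhnish

duvep and nohokip both end in -p yet inflect differently (duvepal, nohokpish), so the final letter is not what conditions the rule; the last vowel is.
"sevhin" has last vowel 'i'. The stems whose last vowel is 'i' (nohokip → nohokpish, litfopim → litfopmish, tumibim → tumibmish) delete the last vowel and add -ish.
The other patterns: stems whose last vowel is 'e' add -al; stems whose last vowel is 'a' or 'u' repeat the first consonant+vowel as a prefix.
So sevhin → sevhnish.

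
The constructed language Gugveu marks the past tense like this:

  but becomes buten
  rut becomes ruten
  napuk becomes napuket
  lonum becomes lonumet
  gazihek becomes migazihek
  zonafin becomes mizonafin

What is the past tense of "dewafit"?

midewafit

napuk and gazihek both end in -k yet inflect differently (napuket, migazihek), so the final letter is not what conditions the rule; the number of vowels is.
"dewafit" has 3 vowels. The stems with 3 vowels (gazihek → migazihek, zonafin → mizonafin) add the prefix mi-.
The other patterns: stems with 1 vowel add -en; stems with 2 vowels add -et.
So dewafit → midewafit.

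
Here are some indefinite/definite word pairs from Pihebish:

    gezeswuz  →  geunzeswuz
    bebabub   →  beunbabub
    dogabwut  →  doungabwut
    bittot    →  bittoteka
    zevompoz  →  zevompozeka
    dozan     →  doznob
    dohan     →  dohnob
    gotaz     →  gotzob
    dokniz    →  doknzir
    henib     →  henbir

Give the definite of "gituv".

dogabwut and bittot both end in -t yet inflect differently (doungabwut, bittoteka), so the final letter is not what conditions the rule; the last vowel is.
"gituv" has last vowel 'u'. The stems whose last vowel is 'u' (gezeswuz → geunzeswuz, bebabub → beunbabub, dogabwut → doungabwut) insert -un- after the first vowel.
The other patterns: stems whose last vowel is 'o' add -eka; stems whose last vowel is 'a' delete the last vowel and add -ob; stems whose last vowel is 'i' delete the last vowel and add -ir.
So gituv → giuntuv.

giuntuv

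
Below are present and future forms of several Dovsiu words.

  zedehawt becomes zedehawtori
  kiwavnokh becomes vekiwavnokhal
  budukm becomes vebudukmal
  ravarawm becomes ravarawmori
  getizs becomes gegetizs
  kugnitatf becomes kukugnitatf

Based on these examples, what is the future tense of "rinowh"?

rinowhori

"rinowh" has second-to-last letter 'w'. The stems whose second-to-last letter is 'w' (zedehawt → zedehawtori, ravarawm → ravarawmori) add -ori.
The other patterns: stems whose second-to-last letter is 'k' add ve- … -al around the stem; stems whose second-to-last letter is 't' or 'z' repeat the first consonant+vowel as a prefix.
So rinowh → rinowhori.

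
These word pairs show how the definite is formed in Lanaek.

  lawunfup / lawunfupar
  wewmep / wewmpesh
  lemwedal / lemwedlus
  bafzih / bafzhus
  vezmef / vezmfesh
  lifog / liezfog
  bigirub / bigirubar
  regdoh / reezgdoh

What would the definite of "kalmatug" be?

lawunfup and wewmep both end in -p yet inflect differently (lawunfupar, wewmpesh), so the final letter is not what conditions the rule; the last vowel is.
"kalmatug" has last vowel 'u'. The stems whose last vowel is 'u' (lawunfup → lawunfupar, bigirub → bigirubar) add -ar.
The other patterns: stems whose last vowel is 'o' insert -ez- after the first vowel; stems whose last vowel is 'e' delete the last vowel and add -esh; stems whose last vowel is 'a' or 'i' delete the last vowel and add -us.
So kalmatug → kalmatugar.

kalmatugar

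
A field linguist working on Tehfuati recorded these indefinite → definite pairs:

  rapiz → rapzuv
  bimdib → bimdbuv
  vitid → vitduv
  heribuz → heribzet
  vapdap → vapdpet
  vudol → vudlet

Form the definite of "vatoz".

rapiz and heribuz both end in -z yet inflect differently (rapzuv, heribzet), so the final letter is not what conditions the rule; the last vowel is.
"vatoz" has last vowel 'o'. The one such stem in the data (vudol → vudlet) deletes the last vowel and adds -et (as do heribuz, vapdap), so the same rule applies.
So vatoz → vatzet.

vatzet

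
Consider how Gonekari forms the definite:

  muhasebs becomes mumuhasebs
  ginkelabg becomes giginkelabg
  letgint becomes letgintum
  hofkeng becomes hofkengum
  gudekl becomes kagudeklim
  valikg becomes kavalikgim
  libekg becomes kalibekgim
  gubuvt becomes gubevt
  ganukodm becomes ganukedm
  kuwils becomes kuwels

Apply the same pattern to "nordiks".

kanordiksim

ginkelabg and hofkeng both end in -g yet inflect differently (giginkelabg, hofkengum), so the final letter is not what conditions the rule; the second-to-last letter is.
"nordiks" has second-to-last letter 'k'. The stems whose second-to-last letter is 'k' (gudekl → kagudeklim, valikg → kavalikgim, libekg → kalibekgim) add ka- … -im around the stem.
The other patterns: stems whose second-to-last letter is 'b' repeat the first consonant+vowel as a prefix; stems whose second-to-last letter is 'n' add -um; stems whose second-to-last letter is 'd', 'l' or 'v' change the last vowel to 'e'.
So nordiks → kanordiksim.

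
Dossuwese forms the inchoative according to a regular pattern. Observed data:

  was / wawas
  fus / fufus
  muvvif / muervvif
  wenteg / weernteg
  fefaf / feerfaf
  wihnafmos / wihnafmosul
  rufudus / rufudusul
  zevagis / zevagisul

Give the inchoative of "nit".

ninit

"nit" has 1 vowel. The stems with 1 vowel (was → wawas, fus → fufus) repeat the first consonant+vowel as a prefix.
So nit → ninit.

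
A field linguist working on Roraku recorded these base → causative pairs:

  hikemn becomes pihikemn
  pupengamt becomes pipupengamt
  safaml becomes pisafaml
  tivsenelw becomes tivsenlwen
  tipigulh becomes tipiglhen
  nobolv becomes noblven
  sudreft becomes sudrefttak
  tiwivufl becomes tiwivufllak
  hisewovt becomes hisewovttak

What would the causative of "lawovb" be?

lawovbbak

pupengamt and sudreft both end in -t yet inflect differently (pipupengamt, sudrefttak), so the final letter is not what conditions the rule; the second-to-last letter is.
"lawovb" has second-to-last letter 'v'. The one such stem in the data (hisewovt → hisewovttak) doubles the final consonant and adds -ak (as do sudreft, tiwivufl), so the same rule applies.
The other patterns: stems whose second-to-last letter is 'm' add the prefix pi-; stems whose second-to-last letter is 'l' delete the last vowel and add -en.
So lawovb → lawovbbak.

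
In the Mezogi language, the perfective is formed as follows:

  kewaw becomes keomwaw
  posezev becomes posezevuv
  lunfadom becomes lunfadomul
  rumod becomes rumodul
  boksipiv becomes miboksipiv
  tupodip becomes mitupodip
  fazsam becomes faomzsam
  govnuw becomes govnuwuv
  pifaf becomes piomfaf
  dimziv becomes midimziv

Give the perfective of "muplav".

muomplav

posezev and dimziv both end in -v yet inflect differently (posezevuv, midimziv), so the final letter is not what conditions the rule; the last vowel is.
"muplav" has last vowel 'a'. The stems whose last vowel is 'a' (kewaw → keomwaw, fazsam → faomzsam, pifaf → piomfaf) insert -om- after the first vowel.
The other patterns: stems whose last vowel is 'e' or 'u' add -uv; stems whose last vowel is 'i' add the prefix mi-; stems whose last vowel is 'o' add -ul.
So muplav → muomplav.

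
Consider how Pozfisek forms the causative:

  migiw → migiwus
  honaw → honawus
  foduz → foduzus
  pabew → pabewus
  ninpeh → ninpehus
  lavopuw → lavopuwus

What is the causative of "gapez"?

Every pair shown (migiw → migiwus, honaw → honawus, foduz → foduzus, …) follows the same rule: add -us.
So gapez → gapezus.

gapezus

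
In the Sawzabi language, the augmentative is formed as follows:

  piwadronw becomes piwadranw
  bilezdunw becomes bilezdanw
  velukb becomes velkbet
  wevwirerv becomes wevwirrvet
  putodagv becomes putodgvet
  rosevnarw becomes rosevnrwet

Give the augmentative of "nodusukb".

noduskbet

piwadronw and rosevnarw both end in -w yet inflect differently (piwadranw, rosevnrwet), so the final letter is not what conditions the rule; the second-to-last letter is.
"nodusukb" has second-to-last letter 'k'. The one such stem in the data (velukb → velkbet) deletes the last vowel and adds -et (as do wevwirerv, putodagv), so the same rule applies.
So nodusukb → noduskbet.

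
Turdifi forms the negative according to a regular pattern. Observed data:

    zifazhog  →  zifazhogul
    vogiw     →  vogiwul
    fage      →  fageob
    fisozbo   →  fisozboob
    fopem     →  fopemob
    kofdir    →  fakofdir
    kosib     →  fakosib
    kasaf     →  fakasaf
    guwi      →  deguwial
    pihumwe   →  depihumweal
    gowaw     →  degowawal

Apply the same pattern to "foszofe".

foszofeob

fage and pihumwe both end in -e yet inflect differently (fageob, depihumweal), so the final letter is not what conditions the rule; the first letter is.
"foszofe" begins with f-. The stems beginning with f- (fage → fageob, fisozbo → fisozboob, fopem → fopemob) add -ob.
So foszofe → foszofeob.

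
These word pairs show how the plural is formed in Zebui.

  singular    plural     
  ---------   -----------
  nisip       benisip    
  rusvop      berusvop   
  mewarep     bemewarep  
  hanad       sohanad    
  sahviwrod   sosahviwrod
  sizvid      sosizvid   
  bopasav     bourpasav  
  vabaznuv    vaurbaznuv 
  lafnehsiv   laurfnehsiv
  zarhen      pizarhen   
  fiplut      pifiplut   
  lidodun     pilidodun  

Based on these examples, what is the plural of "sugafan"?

pisugafan

rusvop and sahviwrod both have last vowel 'o' yet inflect differently (berusvop, sosahviwrod), so the last vowel is not what conditions the rule; the final letter is.
"sugafan" ends in -n. The stems ending in -n (zarhen → pizarhen, lidodun → pilidodun) add the prefix pi-.
So sugafan → pisugafan.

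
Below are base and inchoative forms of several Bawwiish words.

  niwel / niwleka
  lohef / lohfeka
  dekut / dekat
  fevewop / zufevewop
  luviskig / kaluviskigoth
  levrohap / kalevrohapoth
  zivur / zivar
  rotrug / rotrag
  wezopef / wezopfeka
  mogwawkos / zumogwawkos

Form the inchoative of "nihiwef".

nihiwfeka

rotrug and luviskig both end in -g yet inflect differently (rotrag, kaluviskigoth), so the final letter is not what conditions the rule; the last vowel is.
"nihiwef" has last vowel 'e'. The stems whose last vowel is 'e' (niwel → niwleka, lohef → lohfeka, wezopef → wezopfeka) delete the last vowel and add -eka.
The other patterns: stems whose last vowel is 'u' change the last vowel to 'a'; stems whose last vowel is 'o' add the prefix zu-; stems whose last vowel is 'a' or 'i' add ka- … -oth around the stem.
So nihiwef → nihiwfeka.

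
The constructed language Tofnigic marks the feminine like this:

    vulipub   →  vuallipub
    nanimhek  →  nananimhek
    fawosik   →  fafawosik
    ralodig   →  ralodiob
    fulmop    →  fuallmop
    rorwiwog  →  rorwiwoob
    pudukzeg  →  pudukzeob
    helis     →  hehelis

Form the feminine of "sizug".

"sizug" ends in -g. The stems ending in -g (ralodig → ralodiob, pudukzeg → pudukzeob, rorwiwog → rorwiwoob) drop the final letter and add -ob.
The other patterns: stems ending in -b or -p insert -al- after the first vowel; stems ending in -k or -s repeat the first consonant+vowel as a prefix.
So sizug → sizuob.

sizuob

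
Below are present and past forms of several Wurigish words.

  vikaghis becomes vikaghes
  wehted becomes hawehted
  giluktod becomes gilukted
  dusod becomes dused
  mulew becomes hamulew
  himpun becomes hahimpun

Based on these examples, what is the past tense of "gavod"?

"gavod" has last vowel 'o'. The stems whose last vowel is 'o' (dusod → dused, giluktod → gilukted) change the last vowel to 'e'.
The other pattern: stems whose last vowel is 'e' or 'u' add the prefix ha-.
So gavod → gaved.

gaved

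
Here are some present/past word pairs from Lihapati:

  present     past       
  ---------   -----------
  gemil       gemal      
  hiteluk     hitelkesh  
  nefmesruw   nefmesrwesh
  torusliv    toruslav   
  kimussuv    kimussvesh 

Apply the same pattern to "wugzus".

wugzsesh

"wugzus" has last vowel 'u'. The stems whose last vowel is 'u' (kimussuv → kimussvesh, hiteluk → hitelkesh, nefmesruw → nefmesrwesh) delete the last vowel and add -esh.
So wugzus → wugzsesh.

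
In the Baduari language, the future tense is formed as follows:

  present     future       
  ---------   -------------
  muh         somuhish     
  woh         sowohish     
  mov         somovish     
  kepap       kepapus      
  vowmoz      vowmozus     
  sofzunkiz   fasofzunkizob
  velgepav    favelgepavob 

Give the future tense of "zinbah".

zinbahus

vowmoz and sofzunkiz both end in -z yet inflect differently (vowmozus, fasofzunkizob), so the final letter is not what conditions the rule; the number of vowels is.
"zinbah" has 2 vowels. The stems with 2 vowels (kepap → kepapus, vowmoz → vowmozus) add -us.
So zinbah → zinbahus.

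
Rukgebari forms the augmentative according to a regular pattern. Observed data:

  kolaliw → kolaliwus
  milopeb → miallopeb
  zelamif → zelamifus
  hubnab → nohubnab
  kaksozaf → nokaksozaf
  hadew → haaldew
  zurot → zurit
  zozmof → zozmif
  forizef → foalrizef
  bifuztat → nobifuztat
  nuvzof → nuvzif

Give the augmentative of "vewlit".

nuvzof and forizef both end in -f yet inflect differently (nuvzif, foalrizef), so the final letter is not what conditions the rule; the last vowel is.
"vewlit" has last vowel 'i'. The stems whose last vowel is 'i' (zelamif → zelamifus, kolaliw → kolaliwus) add -us.
So vewlit → vewlitus.

vewlitus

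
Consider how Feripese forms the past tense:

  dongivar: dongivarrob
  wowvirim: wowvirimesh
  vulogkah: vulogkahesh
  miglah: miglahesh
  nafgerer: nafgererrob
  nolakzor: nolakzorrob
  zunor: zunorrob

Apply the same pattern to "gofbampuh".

"gofbampuh" ends in -h. The stems ending in -h (vulogkah → vulogkahesh, miglah → miglahesh) add -esh.
So gofbampuh → gofbampuhesh.

gofbampuhesh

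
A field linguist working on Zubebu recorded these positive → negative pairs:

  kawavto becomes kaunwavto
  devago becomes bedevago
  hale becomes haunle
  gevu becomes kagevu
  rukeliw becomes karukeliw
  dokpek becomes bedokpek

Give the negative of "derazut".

bederazut

devago and kawavto both end in -o yet inflect differently (bedevago, kaunwavto), so the final letter is not what conditions the rule; the first letter is.
"derazut" begins with d-. The stems beginning with d- (dokpek → bedokpek, devago → bedevago) add the prefix be-.
So derazut → bederazut.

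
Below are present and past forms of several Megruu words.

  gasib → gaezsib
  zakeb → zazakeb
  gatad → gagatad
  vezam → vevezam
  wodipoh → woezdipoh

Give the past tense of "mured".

zakeb and gasib both end in -b yet inflect differently (zazakeb, gaezsib), so the final letter is not what conditions the rule; the last vowel is.
"mured" has last vowel 'e'. The one such stem in the data (zakeb → zazakeb) repeats the first consonant+vowel as a prefix (as do gatad, vezam), so the same rule applies.
So mured → mumured.

mumured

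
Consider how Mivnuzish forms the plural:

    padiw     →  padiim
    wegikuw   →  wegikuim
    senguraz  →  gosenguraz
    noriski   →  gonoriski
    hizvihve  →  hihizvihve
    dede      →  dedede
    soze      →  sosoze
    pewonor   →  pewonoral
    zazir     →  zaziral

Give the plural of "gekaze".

padiw and noriski both have last vowel 'i' yet inflect differently (padiim, gonoriski), so the last vowel is not what conditions the rule; the final letter is.
"gekaze" ends in -e. The stems ending in -e (hizvihve → hihizvihve, dede → dedede, soze → sosoze) repeat the first consonant+vowel as a prefix.
So gekaze → gegekaze.

gegekaze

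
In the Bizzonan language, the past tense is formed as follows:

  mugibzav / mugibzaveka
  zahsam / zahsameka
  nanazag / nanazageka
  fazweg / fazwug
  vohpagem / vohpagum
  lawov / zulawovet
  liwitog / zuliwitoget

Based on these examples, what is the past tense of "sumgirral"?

sumgirraleka

nanazag and fazweg both end in -g yet inflect differently (nanazageka, fazwug), so the final letter is not what conditions the rule; the last vowel is.
"sumgirral" has last vowel 'a'. The stems whose last vowel is 'a' (mugibzav → mugibzaveka, zahsam → zahsameka, nanazag → nanazageka) add -eka.
The other patterns: stems whose last vowel is 'e' change the last vowel to 'u'; stems whose last vowel is 'o' add zu- … -et around the stem.
So sumgirral → sumgirraleka.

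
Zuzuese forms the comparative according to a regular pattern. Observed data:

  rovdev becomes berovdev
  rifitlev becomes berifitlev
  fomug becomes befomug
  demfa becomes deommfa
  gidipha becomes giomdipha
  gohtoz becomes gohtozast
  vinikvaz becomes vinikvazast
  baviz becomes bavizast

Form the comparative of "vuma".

vuomma

demfa and vinikvaz both have last vowel 'a' yet inflect differently (deommfa, vinikvazast), so the last vowel is not what conditions the rule; the final letter is.
"vuma" ends in -a. The stems ending in -a (demfa → deommfa, gidipha → giomdipha) insert -om- after the first vowel.
So vuma → vuomma.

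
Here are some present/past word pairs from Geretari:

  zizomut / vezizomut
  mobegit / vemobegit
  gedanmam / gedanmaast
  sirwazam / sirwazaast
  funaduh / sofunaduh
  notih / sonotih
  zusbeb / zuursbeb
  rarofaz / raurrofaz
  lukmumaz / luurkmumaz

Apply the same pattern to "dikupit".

vedikupit

zizomut and funaduh both have last vowel 'u' yet inflect differently (vezizomut, sofunaduh), so the last vowel is not what conditions the rule; the final letter is.
"dikupit" ends in -t. The stems ending in -t (zizomut → vezizomut, mobegit → vemobegit) add the prefix ve-.
So dikupit → vedikupit.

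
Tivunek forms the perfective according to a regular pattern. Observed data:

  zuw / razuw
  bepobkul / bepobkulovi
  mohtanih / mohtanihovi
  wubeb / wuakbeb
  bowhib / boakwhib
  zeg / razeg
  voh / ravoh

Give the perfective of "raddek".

raakddek

"raddek" has 2 vowels. The stems with 2 vowels (bowhib → boakwhib, wubeb → wuakbeb) insert -ak- after the first vowel.
So raddek → raakddek.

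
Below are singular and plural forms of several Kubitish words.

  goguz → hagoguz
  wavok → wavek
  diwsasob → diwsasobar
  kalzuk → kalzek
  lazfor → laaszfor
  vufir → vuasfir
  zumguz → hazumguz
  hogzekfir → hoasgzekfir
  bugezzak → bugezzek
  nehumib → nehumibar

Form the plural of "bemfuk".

bemfek

vufir and nehumib both have last vowel 'i' yet inflect differently (vuasfir, nehumibar), so the last vowel is not what conditions the rule; the final letter is.
"bemfuk" ends in -k. The stems ending in -k (wavok → wavek, bugezzak → bugezzek, kalzuk → kalzek) change the last vowel to 'e'.
The other patterns: stems ending in -r insert -as- after the first vowel; stems ending in -z add the prefix ha-; stems ending in -b add -ar.
So bemfuk → bemfek.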